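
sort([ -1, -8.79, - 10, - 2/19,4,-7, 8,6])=[-10, - 8.79, - 7,-1, -2/19 , 4, 6, 8 ]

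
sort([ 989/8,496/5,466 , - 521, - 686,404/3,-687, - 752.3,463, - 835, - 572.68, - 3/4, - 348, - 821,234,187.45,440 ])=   [-835, - 821, - 752.3, - 687, - 686, - 572.68,-521,- 348,-3/4,  496/5, 989/8,404/3,187.45,234,440,463,466 ]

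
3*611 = 1833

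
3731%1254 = 1223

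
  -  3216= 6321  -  9537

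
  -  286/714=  - 143/357 = -  0.40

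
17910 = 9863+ 8047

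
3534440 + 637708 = 4172148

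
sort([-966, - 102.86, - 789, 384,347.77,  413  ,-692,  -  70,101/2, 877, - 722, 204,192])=[ - 966, - 789, - 722, - 692,-102.86, - 70,101/2, 192,  204,  347.77,384,  413, 877 ]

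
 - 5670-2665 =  - 8335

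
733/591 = 1 + 142/591 = 1.24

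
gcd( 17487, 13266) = 603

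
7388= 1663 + 5725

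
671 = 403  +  268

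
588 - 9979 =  - 9391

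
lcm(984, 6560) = 19680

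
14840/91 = 163 + 1/13 = 163.08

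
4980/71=70  +  10/71= 70.14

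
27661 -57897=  - 30236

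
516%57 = 3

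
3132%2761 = 371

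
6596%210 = 86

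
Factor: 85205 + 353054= 438259^1=438259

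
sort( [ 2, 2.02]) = [2, 2.02]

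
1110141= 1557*713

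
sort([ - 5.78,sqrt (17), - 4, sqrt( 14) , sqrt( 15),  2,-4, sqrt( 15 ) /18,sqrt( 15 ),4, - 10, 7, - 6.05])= [ - 10,  -  6.05  , - 5.78, - 4, -4, sqrt( 15 )/18,2 , sqrt (14),sqrt( 15 ),sqrt ( 15), 4,sqrt ( 17 ),7] 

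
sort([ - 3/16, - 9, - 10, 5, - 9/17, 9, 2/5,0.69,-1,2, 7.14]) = [ -10,-9, - 1, - 9/17,  -  3/16,  2/5,  0.69,2,5, 7.14,9]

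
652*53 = 34556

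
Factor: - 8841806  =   - 2^1*4420903^1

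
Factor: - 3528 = - 2^3*3^2*7^2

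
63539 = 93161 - 29622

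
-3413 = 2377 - 5790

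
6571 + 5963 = 12534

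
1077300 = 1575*684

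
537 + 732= 1269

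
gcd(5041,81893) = 1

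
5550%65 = 25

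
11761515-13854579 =  -  2093064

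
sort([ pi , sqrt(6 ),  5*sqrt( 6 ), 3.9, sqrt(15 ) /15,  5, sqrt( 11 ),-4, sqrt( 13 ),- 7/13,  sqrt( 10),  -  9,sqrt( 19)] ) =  [-9, - 4,-7/13,sqrt( 15 ) /15, sqrt ( 6 ),pi,sqrt(10 ),sqrt( 11 ), sqrt( 13) , 3.9, sqrt ( 19),5 , 5*sqrt(6) ]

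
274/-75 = -4 + 26/75 = - 3.65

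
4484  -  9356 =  - 4872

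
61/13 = 61/13= 4.69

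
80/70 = 1 + 1/7 = 1.14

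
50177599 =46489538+3688061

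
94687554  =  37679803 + 57007751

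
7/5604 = 7/5604 = 0.00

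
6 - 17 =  - 11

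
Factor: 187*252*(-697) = -32845428  =  - 2^2*3^2*7^1*11^1 * 17^2*41^1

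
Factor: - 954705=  - 3^1* 5^1*63647^1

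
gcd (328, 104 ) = 8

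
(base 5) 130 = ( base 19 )22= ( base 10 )40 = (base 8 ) 50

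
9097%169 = 140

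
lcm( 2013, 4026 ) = 4026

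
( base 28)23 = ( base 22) 2f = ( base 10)59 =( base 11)54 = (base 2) 111011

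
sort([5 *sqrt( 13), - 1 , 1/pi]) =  [ - 1,1/pi,5*sqrt( 13) ]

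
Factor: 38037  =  3^1*31^1*409^1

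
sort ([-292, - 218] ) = [ - 292, - 218]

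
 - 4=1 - 5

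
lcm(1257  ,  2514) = 2514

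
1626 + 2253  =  3879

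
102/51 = 2 = 2.00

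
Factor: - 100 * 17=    - 1700= -2^2 * 5^2*17^1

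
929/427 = 2 + 75/427 = 2.18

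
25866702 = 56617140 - 30750438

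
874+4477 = 5351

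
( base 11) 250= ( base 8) 451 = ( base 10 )297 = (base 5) 2142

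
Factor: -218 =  - 2^1*109^1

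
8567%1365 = 377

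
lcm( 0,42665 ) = 0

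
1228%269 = 152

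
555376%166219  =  56719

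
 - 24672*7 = -172704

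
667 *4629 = 3087543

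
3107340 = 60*51789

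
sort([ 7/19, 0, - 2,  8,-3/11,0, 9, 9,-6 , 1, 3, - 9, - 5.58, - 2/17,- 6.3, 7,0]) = [ -9 , - 6.3, -6, - 5.58,-2, - 3/11,-2/17, 0,0, 0 , 7/19, 1, 3, 7,8 , 9 , 9]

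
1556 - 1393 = 163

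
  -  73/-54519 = 73/54519 = 0.00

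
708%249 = 210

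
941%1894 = 941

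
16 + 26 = 42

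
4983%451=22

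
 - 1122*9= -10098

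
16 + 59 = 75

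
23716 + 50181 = 73897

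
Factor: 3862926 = 2^1*3^2*214607^1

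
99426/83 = 1197 + 75/83 = 1197.90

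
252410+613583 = 865993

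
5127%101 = 77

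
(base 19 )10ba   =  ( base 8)15646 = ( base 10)7078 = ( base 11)5355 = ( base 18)13f4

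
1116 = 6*186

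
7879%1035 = 634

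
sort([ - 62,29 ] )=[ - 62,29]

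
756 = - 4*( - 189) 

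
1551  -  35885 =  - 34334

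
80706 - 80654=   52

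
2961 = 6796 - 3835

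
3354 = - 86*( - 39) 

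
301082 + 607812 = 908894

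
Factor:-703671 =-3^1*163^1 * 1439^1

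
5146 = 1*5146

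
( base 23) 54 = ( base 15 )7e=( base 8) 167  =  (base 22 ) 59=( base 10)119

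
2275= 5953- 3678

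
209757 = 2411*87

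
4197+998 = 5195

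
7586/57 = 133 + 5/57 = 133.09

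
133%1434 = 133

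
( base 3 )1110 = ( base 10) 39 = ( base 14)2b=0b100111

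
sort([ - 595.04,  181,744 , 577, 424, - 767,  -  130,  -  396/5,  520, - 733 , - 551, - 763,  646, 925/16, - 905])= [  -  905, - 767, - 763,  -  733, - 595.04, - 551,-130  , - 396/5, 925/16, 181, 424,  520, 577,646 , 744]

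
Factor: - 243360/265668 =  - 2^3 *3^1*5^1*131^( - 1) = - 120/131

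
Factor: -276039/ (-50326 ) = 2^( - 1)*3^2*25163^ ( - 1) * 30671^1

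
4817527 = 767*6281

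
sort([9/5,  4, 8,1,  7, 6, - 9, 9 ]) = [ - 9, 1, 9/5, 4 , 6,7 , 8,9]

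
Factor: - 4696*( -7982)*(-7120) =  - 266882320640 = - 2^8 * 5^1*13^1*89^1*307^1*587^1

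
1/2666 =1/2666 = 0.00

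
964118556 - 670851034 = 293267522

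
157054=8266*19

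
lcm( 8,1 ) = 8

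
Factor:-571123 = - 7^1*83^1*983^1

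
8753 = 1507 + 7246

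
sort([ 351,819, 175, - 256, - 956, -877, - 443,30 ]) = [ - 956  ,-877,-443,-256 , 30, 175, 351, 819] 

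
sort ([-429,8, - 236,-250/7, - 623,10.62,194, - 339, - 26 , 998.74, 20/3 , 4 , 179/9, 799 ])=[ - 623, - 429 , -339, - 236, - 250/7 , - 26,  4, 20/3,  8, 10.62,179/9, 194,799,998.74 ] 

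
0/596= 0 = 0.00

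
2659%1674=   985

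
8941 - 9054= -113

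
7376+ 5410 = 12786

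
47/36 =1+11/36 = 1.31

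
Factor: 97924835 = 5^1*19584967^1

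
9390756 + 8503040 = 17893796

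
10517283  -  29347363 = - 18830080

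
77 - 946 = -869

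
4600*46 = 211600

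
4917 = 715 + 4202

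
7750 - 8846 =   -  1096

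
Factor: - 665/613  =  -5^1*7^1*19^1*613^( - 1) 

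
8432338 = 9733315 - 1300977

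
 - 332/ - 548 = 83/137 = 0.61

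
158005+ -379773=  - 221768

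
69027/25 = 69027/25= 2761.08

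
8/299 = 8/299 = 0.03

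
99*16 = 1584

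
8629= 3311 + 5318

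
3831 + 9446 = 13277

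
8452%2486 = 994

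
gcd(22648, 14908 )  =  4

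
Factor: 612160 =2^6*5^1*1913^1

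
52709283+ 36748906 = 89458189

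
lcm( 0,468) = 0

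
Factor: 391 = 17^1*23^1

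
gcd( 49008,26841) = 3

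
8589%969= 837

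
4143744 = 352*11772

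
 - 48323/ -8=6040 + 3/8= 6040.38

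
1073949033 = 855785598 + 218163435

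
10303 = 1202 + 9101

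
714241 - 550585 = 163656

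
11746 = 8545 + 3201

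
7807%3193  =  1421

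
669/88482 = 223/29494 = 0.01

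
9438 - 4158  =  5280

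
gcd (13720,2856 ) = 56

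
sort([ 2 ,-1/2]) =[ - 1/2,  2]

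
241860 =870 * 278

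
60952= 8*7619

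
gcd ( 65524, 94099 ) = 1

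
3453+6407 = 9860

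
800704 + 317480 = 1118184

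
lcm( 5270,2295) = 142290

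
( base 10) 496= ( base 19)172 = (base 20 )14g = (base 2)111110000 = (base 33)F1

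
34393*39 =1341327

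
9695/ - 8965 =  - 2 + 1647/1793= - 1.08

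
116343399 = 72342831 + 44000568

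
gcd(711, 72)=9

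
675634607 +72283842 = 747918449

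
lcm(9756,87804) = 87804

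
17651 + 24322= 41973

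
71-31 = 40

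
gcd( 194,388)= 194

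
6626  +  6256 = 12882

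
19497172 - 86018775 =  - 66521603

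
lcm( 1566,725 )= 39150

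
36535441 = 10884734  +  25650707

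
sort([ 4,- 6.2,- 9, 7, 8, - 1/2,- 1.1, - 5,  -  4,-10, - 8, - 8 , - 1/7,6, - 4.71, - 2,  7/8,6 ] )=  [ - 10, - 9, - 8,-8, - 6.2 , - 5, - 4.71, - 4,  -  2, - 1.1, - 1/2 , - 1/7,7/8,4, 6, 6,7,  8 ] 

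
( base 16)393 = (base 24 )1E3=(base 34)QV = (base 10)915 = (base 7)2445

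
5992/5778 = 1 + 1/27 = 1.04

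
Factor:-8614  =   - 2^1*59^1*73^1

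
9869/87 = 113 + 38/87 =113.44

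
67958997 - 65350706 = 2608291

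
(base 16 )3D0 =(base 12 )694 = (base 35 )rv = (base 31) 10F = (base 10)976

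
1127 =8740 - 7613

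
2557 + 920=3477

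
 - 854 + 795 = - 59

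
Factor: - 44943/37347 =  - 59^( - 1 )*71^1 = - 71/59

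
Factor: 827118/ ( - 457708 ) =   -  2^(- 1)*3^3*17^1*127^( - 1) = - 459/254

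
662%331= 0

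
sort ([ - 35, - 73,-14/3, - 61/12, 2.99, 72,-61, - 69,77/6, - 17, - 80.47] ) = [ - 80.47 , -73,  -  69 ,- 61, - 35,-17,-61/12 , - 14/3, 2.99,77/6,72 ] 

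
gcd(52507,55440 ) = 7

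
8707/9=967 + 4/9= 967.44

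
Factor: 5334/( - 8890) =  - 3/5 = - 3^1*5^(-1 ) 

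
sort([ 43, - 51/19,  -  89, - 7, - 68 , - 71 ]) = [ - 89, - 71, - 68,-7, - 51/19,43] 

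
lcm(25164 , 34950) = 629100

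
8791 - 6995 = 1796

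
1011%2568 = 1011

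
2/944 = 1/472= 0.00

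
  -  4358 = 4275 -8633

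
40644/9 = 4516 = 4516.00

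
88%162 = 88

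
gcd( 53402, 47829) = 1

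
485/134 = 3 + 83/134=3.62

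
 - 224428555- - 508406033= 283977478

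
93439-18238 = 75201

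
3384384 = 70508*48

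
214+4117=4331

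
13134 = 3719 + 9415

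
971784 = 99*9816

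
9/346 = 9/346 = 0.03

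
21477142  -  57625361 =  - 36148219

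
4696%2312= 72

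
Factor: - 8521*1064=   -  9066344 =- 2^3*7^1*19^1*8521^1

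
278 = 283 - 5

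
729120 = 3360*217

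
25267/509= 25267/509 = 49.64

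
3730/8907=3730/8907 = 0.42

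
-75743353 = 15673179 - 91416532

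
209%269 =209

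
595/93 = 6 + 37/93=6.40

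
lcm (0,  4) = 0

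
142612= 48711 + 93901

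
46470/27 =1721 + 1/9 = 1721.11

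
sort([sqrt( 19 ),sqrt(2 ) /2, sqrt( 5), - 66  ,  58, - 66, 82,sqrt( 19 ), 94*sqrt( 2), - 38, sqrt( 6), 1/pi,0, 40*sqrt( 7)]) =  [ - 66, - 66,-38 , 0,1/pi, sqrt(2)/2,sqrt (5 ), sqrt( 6),sqrt ( 19 ),  sqrt( 19), 58, 82,40*sqrt(7 ),94*sqrt( 2)] 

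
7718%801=509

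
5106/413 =5106/413 = 12.36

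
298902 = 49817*6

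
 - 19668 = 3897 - 23565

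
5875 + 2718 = 8593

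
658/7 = 94 = 94.00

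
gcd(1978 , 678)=2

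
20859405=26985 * 773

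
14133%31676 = 14133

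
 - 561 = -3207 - -2646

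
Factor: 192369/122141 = 3^1*67^( - 1)*1823^( - 1)*64123^1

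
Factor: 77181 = 3^1 * 13^1 * 1979^1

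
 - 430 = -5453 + 5023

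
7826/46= 3913/23= 170.13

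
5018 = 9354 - 4336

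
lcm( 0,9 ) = 0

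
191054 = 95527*2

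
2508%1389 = 1119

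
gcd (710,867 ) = 1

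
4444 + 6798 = 11242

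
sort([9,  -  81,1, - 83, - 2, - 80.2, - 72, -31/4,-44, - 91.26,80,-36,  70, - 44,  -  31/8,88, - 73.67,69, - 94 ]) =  [  -  94,-91.26, -83, - 81,-80.2, - 73.67, - 72, - 44, -44 , - 36, - 31/4, - 31/8, - 2 , 1,  9, 69,70, 80,88 ]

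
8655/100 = 86+11/20 =86.55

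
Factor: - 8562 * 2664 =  - 22809168= - 2^4 * 3^3*37^1 * 1427^1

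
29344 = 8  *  3668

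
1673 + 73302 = 74975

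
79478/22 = 3612 + 7/11 = 3612.64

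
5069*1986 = 10067034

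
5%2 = 1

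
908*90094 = 81805352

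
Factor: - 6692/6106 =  - 3346/3053 = - 2^1 * 7^1*43^( - 1)*71^( - 1) * 239^1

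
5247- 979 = 4268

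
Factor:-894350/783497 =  - 2^1 *5^2*11^( - 1)*13^ ( - 1 )*31^1 * 577^1*5479^( - 1)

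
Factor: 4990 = 2^1*5^1*499^1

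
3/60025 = 3/60025 = 0.00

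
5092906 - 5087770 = 5136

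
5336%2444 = 448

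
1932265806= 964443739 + 967822067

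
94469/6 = 15744 + 5/6 = 15744.83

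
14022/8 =7011/4 = 1752.75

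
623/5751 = 623/5751 = 0.11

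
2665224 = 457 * 5832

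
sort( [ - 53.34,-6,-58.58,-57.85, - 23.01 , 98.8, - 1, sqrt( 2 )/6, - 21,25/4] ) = [ - 58.58, - 57.85, - 53.34, - 23.01, - 21,-6,-1,sqrt( 2) /6, 25/4,98.8] 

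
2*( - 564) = - 1128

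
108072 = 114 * 948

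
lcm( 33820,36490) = 1386620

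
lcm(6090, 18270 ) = 18270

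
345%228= 117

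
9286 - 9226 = 60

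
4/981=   4/981= 0.00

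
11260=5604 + 5656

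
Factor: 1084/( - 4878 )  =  -2/9 = - 2^1*3^ ( - 2) 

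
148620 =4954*30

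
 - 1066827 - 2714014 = -3780841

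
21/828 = 7/276   =  0.03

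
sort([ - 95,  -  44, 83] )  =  [ - 95, - 44, 83]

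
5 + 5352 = 5357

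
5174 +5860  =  11034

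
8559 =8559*1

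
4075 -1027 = 3048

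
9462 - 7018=2444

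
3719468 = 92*40429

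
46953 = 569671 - 522718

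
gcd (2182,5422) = 2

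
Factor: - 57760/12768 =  - 95/21 = - 3^( - 1 )*5^1*7^( - 1)*19^1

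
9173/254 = 36+29/254 =36.11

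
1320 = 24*55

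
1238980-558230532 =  - 556991552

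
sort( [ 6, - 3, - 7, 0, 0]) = [ - 7 , - 3, 0,0, 6]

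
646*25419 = 16420674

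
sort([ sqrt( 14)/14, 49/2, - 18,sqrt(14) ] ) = [  -  18, sqrt( 14 ) /14,sqrt( 14), 49/2]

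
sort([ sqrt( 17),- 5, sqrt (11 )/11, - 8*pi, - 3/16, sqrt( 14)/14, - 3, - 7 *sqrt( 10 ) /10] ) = [ -8*pi,  -  5, - 3 , - 7*sqrt(10)/10, -3/16,  sqrt( 14)/14,sqrt(11 )/11,sqrt( 17 )]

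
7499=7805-306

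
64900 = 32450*2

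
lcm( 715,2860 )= 2860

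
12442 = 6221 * 2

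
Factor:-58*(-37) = 2^1*29^1*37^1 =2146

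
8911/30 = 297 + 1/30 = 297.03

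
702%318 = 66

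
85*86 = 7310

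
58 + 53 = 111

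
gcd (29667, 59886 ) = 3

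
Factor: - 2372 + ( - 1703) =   -  5^2*163^1 = - 4075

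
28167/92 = 306 + 15/92 = 306.16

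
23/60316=23/60316  =  0.00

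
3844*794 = 3052136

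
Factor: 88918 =2^1 * 23^1*1933^1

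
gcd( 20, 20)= 20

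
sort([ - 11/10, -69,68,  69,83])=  [ - 69,-11/10, 68, 69, 83 ]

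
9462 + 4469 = 13931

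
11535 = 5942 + 5593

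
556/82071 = 556/82071 = 0.01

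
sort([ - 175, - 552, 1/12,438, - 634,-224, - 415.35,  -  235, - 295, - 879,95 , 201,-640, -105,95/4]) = [-879, - 640,-634, - 552, - 415.35, - 295, - 235, - 224, - 175,-105, 1/12 , 95/4 , 95, 201, 438]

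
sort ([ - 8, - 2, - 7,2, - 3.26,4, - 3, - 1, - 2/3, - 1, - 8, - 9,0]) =[-9,-8,  -  8, - 7, - 3.26, -3,  -  2, - 1, - 1, - 2/3, 0,2,4 ] 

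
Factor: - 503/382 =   -  2^(-1)*191^( - 1)*503^1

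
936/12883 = 72/991 =0.07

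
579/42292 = 579/42292=0.01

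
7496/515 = 14 +286/515 = 14.56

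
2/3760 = 1/1880= 0.00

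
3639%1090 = 369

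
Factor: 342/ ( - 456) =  - 2^( - 2)*3^1  =  -3/4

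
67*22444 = 1503748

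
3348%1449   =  450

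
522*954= 497988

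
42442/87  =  487 + 73/87 =487.84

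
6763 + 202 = 6965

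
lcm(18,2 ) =18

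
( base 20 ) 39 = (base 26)2h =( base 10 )69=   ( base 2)1000101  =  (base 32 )25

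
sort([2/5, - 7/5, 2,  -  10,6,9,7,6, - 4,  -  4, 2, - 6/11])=[- 10, - 4, - 4,  -  7/5, - 6/11,2/5, 2,  2,6, 6,7, 9]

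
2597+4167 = 6764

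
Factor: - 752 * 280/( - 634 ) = 105280/317=2^6*5^1*7^1 * 47^1*317^ (-1)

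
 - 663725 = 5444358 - 6108083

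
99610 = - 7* (-14230)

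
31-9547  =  - 9516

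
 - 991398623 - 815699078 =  - 1807097701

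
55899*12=670788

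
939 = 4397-3458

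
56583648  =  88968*636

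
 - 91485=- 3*30495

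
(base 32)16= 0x26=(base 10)38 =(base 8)46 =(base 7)53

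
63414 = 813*78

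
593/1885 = 593/1885 = 0.31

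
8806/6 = 1467 + 2/3 = 1467.67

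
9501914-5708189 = 3793725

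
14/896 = 1/64 = 0.02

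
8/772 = 2/193 = 0.01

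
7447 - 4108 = 3339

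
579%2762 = 579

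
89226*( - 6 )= - 535356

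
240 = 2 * 120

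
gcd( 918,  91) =1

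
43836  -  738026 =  - 694190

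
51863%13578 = 11129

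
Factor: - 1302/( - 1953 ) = 2^1*3^(-1 ) = 2/3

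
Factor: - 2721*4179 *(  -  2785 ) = 31668399315 = 3^2*5^1*7^1*199^1*557^1*907^1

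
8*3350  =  26800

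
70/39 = 70/39 = 1.79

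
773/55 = 14 + 3/55= 14.05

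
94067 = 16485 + 77582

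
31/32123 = 31/32123 = 0.00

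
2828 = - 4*(  -  707) 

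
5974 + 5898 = 11872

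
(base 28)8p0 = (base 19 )105i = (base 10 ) 6972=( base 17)1722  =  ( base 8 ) 15474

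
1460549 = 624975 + 835574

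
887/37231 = 887/37231  =  0.02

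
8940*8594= 76830360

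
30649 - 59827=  - 29178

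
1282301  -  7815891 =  - 6533590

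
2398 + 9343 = 11741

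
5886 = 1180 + 4706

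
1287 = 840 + 447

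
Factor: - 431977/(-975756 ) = 2^(-2)* 3^( - 1) * 7^1*13^1*31^ ( - 1) * 43^( - 1 )*47^1* 61^ ( - 1)*101^1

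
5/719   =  5/719 =0.01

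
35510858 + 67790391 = 103301249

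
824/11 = 74 + 10/11 = 74.91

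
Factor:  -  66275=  - 5^2*11^1*241^1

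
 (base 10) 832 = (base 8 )1500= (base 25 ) 187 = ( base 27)13m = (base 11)697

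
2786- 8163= - 5377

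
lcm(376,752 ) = 752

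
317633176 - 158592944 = 159040232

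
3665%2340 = 1325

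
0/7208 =0= 0.00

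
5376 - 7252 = - 1876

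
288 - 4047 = -3759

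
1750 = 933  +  817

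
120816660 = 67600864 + 53215796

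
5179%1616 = 331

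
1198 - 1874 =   -  676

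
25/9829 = 25/9829 = 0.00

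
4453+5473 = 9926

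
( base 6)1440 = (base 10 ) 384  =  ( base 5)3014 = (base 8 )600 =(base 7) 1056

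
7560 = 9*840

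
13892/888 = 3473/222 = 15.64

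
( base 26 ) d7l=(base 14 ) 33c3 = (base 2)10001100011111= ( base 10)8991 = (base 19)15h4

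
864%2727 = 864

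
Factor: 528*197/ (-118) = -2^3*3^1*11^1*59^ ( - 1 )*197^1 = - 52008/59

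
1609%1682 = 1609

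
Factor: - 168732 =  - 2^2 * 3^2*43^1*109^1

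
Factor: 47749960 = 2^3*5^1*1063^1 * 1123^1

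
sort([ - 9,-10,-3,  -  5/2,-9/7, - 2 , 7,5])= [ - 10, - 9, - 3, -5/2, - 2,-9/7,5,7] 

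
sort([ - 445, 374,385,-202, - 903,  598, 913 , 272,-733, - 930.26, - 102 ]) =[ - 930.26, - 903, - 733,- 445, - 202,-102 , 272,374, 385,598,913]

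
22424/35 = 22424/35  =  640.69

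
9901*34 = 336634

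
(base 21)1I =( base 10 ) 39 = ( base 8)47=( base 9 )43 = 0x27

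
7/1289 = 7/1289 = 0.01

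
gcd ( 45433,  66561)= 1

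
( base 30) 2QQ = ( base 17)905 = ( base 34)28m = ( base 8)5056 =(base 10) 2606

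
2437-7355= - 4918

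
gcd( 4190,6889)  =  1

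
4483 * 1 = 4483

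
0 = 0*675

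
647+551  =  1198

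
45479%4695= 3224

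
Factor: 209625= 3^1*5^3*13^1*43^1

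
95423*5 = 477115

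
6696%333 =36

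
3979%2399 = 1580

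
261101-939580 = -678479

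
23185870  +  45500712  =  68686582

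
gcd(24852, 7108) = 4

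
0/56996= 0 = 0.00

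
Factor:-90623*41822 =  - 3790035106 = -2^1*11^1*13^1*1901^1*6971^1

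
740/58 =370/29= 12.76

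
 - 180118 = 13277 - 193395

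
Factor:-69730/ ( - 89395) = 2^1*367^1*941^( - 1 ) = 734/941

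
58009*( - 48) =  -2784432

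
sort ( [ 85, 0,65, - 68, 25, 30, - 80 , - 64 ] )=[-80, - 68,  -  64,0, 25, 30, 65, 85 ]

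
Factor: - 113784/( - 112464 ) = 431/426= 2^( -1) * 3^(-1)*71^( - 1 ) * 431^1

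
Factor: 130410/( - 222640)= - 2^( - 3 )*3^4*  7^1*11^( - 2)  =  - 567/968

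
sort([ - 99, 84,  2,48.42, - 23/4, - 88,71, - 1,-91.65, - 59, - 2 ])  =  [- 99,-91.65,- 88, - 59,  -  23/4, - 2 , - 1,2,48.42,71, 84 ] 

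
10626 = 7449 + 3177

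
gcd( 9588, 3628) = 4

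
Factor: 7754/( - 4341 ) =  -2^1*3^ ( - 1 ) * 1447^( - 1 )* 3877^1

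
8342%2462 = 956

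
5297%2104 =1089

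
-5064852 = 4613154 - 9678006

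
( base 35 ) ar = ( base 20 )IH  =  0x179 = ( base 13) 230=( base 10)377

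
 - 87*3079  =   - 267873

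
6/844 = 3/422 = 0.01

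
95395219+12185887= 107581106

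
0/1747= 0 = 0.00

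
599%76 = 67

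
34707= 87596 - 52889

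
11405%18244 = 11405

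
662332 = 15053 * 44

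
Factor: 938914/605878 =7^(-1 )*13^( - 1 )*3329^( - 1 )* 469457^1 = 469457/302939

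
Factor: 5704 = 2^3 * 23^1 * 31^1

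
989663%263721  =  198500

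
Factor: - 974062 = -2^1*37^1*13163^1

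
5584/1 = 5584 = 5584.00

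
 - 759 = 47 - 806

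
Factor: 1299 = 3^1*433^1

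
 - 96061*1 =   -  96061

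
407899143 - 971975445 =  - 564076302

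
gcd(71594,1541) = 1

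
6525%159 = 6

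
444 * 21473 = 9534012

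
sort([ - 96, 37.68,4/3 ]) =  [ - 96,  4/3, 37.68]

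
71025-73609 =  - 2584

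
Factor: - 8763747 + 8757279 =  - 2^2*3^1*7^2*11^1= - 6468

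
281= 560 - 279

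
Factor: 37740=2^2*3^1*5^1*17^1*37^1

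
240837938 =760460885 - 519622947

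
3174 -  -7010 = 10184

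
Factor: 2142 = 2^1*3^2*7^1*17^1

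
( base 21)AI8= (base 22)9K0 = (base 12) 2938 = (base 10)4796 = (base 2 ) 1001010111100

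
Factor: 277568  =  2^6*4337^1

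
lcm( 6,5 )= 30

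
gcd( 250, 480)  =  10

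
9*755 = 6795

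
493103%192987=107129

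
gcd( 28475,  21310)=5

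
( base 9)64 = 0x3A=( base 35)1N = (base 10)58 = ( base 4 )322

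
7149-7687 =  - 538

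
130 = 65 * 2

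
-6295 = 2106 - 8401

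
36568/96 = 380 + 11/12 = 380.92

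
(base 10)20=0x14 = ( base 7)26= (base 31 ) k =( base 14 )16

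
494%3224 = 494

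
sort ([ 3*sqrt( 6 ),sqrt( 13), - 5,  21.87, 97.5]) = [ - 5,sqrt( 13), 3*sqrt ( 6), 21.87,97.5]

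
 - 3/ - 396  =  1/132 = 0.01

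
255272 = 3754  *68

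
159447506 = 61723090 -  - 97724416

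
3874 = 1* 3874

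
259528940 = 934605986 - 675077046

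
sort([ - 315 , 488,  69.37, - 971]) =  [ - 971, - 315,  69.37, 488 ] 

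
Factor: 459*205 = 3^3*5^1 * 17^1 * 41^1 =94095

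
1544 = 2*772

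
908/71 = 12 + 56/71=12.79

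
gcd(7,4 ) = 1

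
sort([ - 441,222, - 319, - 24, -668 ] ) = [ - 668, - 441, - 319, - 24, 222 ]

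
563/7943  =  563/7943 = 0.07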